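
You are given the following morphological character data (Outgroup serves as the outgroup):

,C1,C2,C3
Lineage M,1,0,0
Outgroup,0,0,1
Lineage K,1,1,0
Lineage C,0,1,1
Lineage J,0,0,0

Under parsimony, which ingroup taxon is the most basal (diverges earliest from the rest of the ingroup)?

Character polarity is set by the outgroup: the derived state is whichever differs from the outgroup's state, so for C3 the derived state is '0', and for the remaining characters it is '1'.
C1: derived state '1' in Lineage K and Lineage M only — synapomorphy for {Lineage K, Lineage M}.
C2 groups Lineage C and Lineage K, which is incompatible with the clades supported by the remaining characters; treating it as convergent (homoplasy) costs fewer steps than any alternative tree.
C3 (derived state '0') is shared by Lineage J, Lineage K, and Lineage M — a synapomorphy uniting that clade.
Most parsimonious ingroup topology: (Lineage C,((Lineage M,Lineage K),Lineage J)).
Lineage C is sister to the clade containing all other ingroup taxa, so it is the earliest-diverging (most basal) ingroup lineage.

Lineage C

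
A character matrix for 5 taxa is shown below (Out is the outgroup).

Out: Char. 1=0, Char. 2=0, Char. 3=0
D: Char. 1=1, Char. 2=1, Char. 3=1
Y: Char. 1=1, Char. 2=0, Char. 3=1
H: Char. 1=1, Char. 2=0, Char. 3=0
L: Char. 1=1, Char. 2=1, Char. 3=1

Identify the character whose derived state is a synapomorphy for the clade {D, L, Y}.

The outgroup has state '0' for every character, so '1' is the derived state throughout.
Char. 1 (derived state '1') is shared by all ingroup taxa — unites the whole ingroup.
Char. 2 (derived state '1') is shared by D and L — a synapomorphy uniting that clade.
Char. 3 (derived state '1') is shared by D, L, and Y — a synapomorphy uniting that clade.
Most parsimonious ingroup topology: (((D,L),Y),H).
The clade {D, L, Y} is supported by Char. 3: its derived state '1' occurs in exactly those taxa and in no other taxon (including the outgroup).

Char. 3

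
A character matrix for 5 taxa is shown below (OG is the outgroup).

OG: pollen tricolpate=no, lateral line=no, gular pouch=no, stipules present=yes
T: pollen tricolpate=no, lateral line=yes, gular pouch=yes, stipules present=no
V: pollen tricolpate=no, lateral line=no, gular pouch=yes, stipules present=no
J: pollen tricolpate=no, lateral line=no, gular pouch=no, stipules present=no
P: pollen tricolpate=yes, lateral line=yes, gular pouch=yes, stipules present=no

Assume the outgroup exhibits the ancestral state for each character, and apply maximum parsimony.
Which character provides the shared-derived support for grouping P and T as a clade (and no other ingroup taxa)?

lateral line

Character polarity is set by the outgroup: the derived state is whichever differs from the outgroup's state, so for stipules present the derived state is 'no', and for the remaining characters it is 'yes'.
pollen tricolpate: derived state 'yes' in P only — an autapomorphy, so it tells us nothing about relationships among taxa.
lateral line (derived state 'yes') is shared by P and T — a synapomorphy uniting that clade.
gular pouch (derived state 'yes') is shared by P, T, and V — a synapomorphy uniting that clade.
stipules present (derived state 'no') is shared by all ingroup taxa — unites the whole ingroup.
Most parsimonious ingroup topology: (((T,P),V),J).
The clade {P, T} is supported by lateral line: its derived state 'yes' occurs in exactly those taxa and in no other taxon (including the outgroup).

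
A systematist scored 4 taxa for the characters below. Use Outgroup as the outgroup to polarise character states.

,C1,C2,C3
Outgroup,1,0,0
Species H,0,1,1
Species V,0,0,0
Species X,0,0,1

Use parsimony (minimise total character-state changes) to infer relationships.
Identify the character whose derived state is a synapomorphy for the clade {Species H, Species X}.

C3

Character polarity is set by the outgroup: the derived state is whichever differs from the outgroup's state, so for C1 the derived state is '0', and for the remaining characters it is '1'.
C1 (derived state '0') is shared by all ingroup taxa — unites the whole ingroup.
C2: derived state '1' in Species H only — an autapomorphy, so it tells us nothing about relationships among taxa.
C3: derived state '1' in Species H and Species X only — synapomorphy for {Species H, Species X}.
Most parsimonious ingroup topology: ((Species H,Species X),Species V).
The clade {Species H, Species X} is supported by C3: its derived state '1' occurs in exactly those taxa and in no other taxon (including the outgroup).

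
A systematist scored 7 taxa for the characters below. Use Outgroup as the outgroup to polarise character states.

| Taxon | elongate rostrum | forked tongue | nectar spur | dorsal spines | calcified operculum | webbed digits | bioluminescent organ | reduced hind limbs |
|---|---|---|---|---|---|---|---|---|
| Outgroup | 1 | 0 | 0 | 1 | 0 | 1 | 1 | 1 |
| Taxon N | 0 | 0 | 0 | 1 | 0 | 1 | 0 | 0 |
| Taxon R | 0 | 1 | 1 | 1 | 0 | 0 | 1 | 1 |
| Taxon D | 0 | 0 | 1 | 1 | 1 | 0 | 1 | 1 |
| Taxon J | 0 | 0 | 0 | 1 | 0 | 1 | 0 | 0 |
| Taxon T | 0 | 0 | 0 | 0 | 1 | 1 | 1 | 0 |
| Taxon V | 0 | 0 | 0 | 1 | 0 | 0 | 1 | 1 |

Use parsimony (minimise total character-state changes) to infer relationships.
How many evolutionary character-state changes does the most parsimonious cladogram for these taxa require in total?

9

Character polarity is set by the outgroup: the derived state is whichever differs from the outgroup's state, so for elongate rostrum, dorsal spines, webbed digits, bioluminescent organ, reduced hind limbs the derived state is '0', and for the remaining characters it is '1'.
elongate rostrum (derived state '0') is shared by all ingroup taxa — unites the whole ingroup.
forked tongue: derived state '1' in Taxon R only — an autapomorphy, so it tells us nothing about relationships among taxa.
nectar spur: derived state '1' in Taxon D and Taxon R only — synapomorphy for {Taxon D, Taxon R}.
dorsal spines: derived state '0' in Taxon T only — an autapomorphy, so it tells us nothing about relationships among taxa.
calcified operculum (state '1') occurs in Taxon D and Taxon T but conflicts with the nesting implied by the other characters — most parsimoniously interpreted as homoplasy.
webbed digits (derived state '0') is shared by Taxon D, Taxon R, and Taxon V — a synapomorphy uniting that clade.
Only Taxon J and Taxon N show the derived state '0' for bioluminescent organ, supporting them as a clade.
Only Taxon J, Taxon N, and Taxon T show the derived state '0' for reduced hind limbs, supporting them as a clade.
Most parsimonious ingroup topology: (((Taxon N,Taxon J),Taxon T),((Taxon R,Taxon D),Taxon V)).
Changes per character on this tree: elongate rostrum: 1; forked tongue: 1; nectar spur: 1; dorsal spines: 1; calcified operculum: 2; webbed digits: 1; bioluminescent organ: 1; reduced hind limbs: 1.
Total = 9.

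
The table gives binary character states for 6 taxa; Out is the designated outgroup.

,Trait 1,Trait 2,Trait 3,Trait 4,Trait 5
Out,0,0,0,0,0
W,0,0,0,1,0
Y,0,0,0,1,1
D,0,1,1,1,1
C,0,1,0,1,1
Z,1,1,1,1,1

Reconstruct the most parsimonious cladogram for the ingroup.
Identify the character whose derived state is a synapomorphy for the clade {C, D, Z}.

The outgroup has state '0' for every character, so '1' is the derived state throughout.
Trait 1: derived state '1' in Z only — an autapomorphy, so it tells us nothing about relationships among taxa.
Trait 2: derived state '1' in C, D, and Z only — synapomorphy for {C, D, Z}.
Trait 3: derived state '1' in D and Z only — synapomorphy for {D, Z}.
Trait 4 (derived state '1') is shared by all ingroup taxa — unites the whole ingroup.
Trait 5: derived state '1' in C, D, Y, and Z only — synapomorphy for {C, D, Y, Z}.
Most parsimonious ingroup topology: (W,(Y,((D,Z),C))).
The clade {C, D, Z} is supported by Trait 2: its derived state '1' occurs in exactly those taxa and in no other taxon (including the outgroup).

Trait 2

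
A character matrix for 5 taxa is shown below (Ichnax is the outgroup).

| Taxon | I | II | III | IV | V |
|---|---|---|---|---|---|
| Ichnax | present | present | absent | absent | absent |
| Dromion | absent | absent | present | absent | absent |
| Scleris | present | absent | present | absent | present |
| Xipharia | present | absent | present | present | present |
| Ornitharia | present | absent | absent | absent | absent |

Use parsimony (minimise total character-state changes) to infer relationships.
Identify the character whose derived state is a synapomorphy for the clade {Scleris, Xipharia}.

Character polarity is set by the outgroup: the derived state is whichever differs from the outgroup's state, so for I, II the derived state is 'absent', and for the remaining characters it is 'present'.
I (derived state 'absent') is unique to Dromion (autapomorphy; uninformative for grouping).
II (derived state 'absent') is shared by all ingroup taxa — unites the whole ingroup.
III: derived state 'present' in Dromion, Scleris, and Xipharia only — synapomorphy for {Dromion, Scleris, Xipharia}.
IV (derived state 'present') is unique to Xipharia (autapomorphy; uninformative for grouping).
Only Scleris and Xipharia show the derived state 'present' for V, supporting them as a clade.
Most parsimonious ingroup topology: ((Dromion,(Scleris,Xipharia)),Ornitharia).
The clade {Scleris, Xipharia} is supported by V: its derived state 'present' occurs in exactly those taxa and in no other taxon (including the outgroup).

V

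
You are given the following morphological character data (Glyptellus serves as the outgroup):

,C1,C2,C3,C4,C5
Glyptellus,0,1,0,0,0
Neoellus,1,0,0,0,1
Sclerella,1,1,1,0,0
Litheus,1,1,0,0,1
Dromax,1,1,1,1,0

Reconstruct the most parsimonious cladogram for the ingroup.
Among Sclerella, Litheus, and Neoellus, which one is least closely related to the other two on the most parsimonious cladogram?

Character polarity is set by the outgroup: the derived state is whichever differs from the outgroup's state, so for C2 the derived state is '0', and for the remaining characters it is '1'.
C1 (derived state '1') is shared by all ingroup taxa — unites the whole ingroup.
C2 (derived state '0') is unique to Neoellus (autapomorphy; uninformative for grouping).
C3: derived state '1' in Dromax and Sclerella only — synapomorphy for {Dromax, Sclerella}.
C4: derived state '1' in Dromax only — an autapomorphy, so it tells us nothing about relationships among taxa.
Only Litheus and Neoellus show the derived state '1' for C5, supporting them as a clade.
Most parsimonious ingroup topology: ((Neoellus,Litheus),(Sclerella,Dromax)).
Neoellus and Litheus share a more recent common ancestor with each other than either does with Sclerella, so Sclerella is the least closely related of the three.

Sclerella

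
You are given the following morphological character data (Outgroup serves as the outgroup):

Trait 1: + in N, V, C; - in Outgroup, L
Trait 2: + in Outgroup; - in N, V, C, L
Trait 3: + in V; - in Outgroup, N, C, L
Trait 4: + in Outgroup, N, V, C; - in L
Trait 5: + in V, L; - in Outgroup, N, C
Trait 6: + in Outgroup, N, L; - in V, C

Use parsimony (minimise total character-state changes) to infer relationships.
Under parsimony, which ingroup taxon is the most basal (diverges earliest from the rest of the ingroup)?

Character polarity is set by the outgroup: the derived state is whichever differs from the outgroup's state, so for Trait 2, Trait 4, Trait 6 the derived state is '-', and for the remaining characters it is '+'.
Only C, N, and V show the derived state '+' for Trait 1, supporting them as a clade.
All ingroup taxa share the derived state '-' for Trait 2; it defines the ingroup but does not resolve relationships within it.
Trait 3: derived state '+' in V only — an autapomorphy, so it tells us nothing about relationships among taxa.
Trait 4 (derived state '-') is unique to L (autapomorphy; uninformative for grouping).
Trait 5 (state '+') occurs in L and V but conflicts with the nesting implied by the other characters — most parsimoniously interpreted as homoplasy.
Only C and V show the derived state '-' for Trait 6, supporting them as a clade.
Most parsimonious ingroup topology: ((N,(V,C)),L).
L is sister to the clade containing all other ingroup taxa, so it is the earliest-diverging (most basal) ingroup lineage.

L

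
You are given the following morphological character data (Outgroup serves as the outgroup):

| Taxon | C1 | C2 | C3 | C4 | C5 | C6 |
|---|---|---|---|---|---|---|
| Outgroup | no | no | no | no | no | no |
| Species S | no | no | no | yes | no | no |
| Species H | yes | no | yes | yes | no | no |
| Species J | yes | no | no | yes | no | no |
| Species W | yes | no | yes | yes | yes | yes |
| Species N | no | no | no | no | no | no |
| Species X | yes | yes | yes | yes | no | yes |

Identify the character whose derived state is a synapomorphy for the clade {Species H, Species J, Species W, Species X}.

The outgroup has state 'no' for every character, so 'yes' is the derived state throughout.
C1 (derived state 'yes') is shared by Species H, Species J, Species W, and Species X — a synapomorphy uniting that clade.
C2 (derived state 'yes') is unique to Species X (autapomorphy; uninformative for grouping).
C3: derived state 'yes' in Species H, Species W, and Species X only — synapomorphy for {Species H, Species W, Species X}.
Only Species H, Species J, Species S, Species W, and Species X show the derived state 'yes' for C4, supporting them as a clade.
C5: derived state 'yes' in Species W only — an autapomorphy, so it tells us nothing about relationships among taxa.
C6: derived state 'yes' in Species W and Species X only — synapomorphy for {Species W, Species X}.
Most parsimonious ingroup topology: ((Species S,((Species H,(Species W,Species X)),Species J)),Species N).
The clade {Species H, Species J, Species W, Species X} is supported by C1: its derived state 'yes' occurs in exactly those taxa and in no other taxon (including the outgroup).

C1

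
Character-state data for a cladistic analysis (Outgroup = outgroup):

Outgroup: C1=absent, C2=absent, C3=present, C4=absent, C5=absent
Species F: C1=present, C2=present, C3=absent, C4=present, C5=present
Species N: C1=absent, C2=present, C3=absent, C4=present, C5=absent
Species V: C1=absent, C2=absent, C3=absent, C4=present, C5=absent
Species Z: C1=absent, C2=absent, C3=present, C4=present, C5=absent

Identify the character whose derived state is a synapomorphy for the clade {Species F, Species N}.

C2

Character polarity is set by the outgroup: the derived state is whichever differs from the outgroup's state, so for C3 the derived state is 'absent', and for the remaining characters it is 'present'.
C1 (derived state 'present') is unique to Species F (autapomorphy; uninformative for grouping).
Only Species F and Species N show the derived state 'present' for C2, supporting them as a clade.
C3: derived state 'absent' in Species F, Species N, and Species V only — synapomorphy for {Species F, Species N, Species V}.
C4 (derived state 'present') is shared by all ingroup taxa — unites the whole ingroup.
C5: derived state 'present' in Species F only — an autapomorphy, so it tells us nothing about relationships among taxa.
Most parsimonious ingroup topology: (((Species F,Species N),Species V),Species Z).
The clade {Species F, Species N} is supported by C2: its derived state 'present' occurs in exactly those taxa and in no other taxon (including the outgroup).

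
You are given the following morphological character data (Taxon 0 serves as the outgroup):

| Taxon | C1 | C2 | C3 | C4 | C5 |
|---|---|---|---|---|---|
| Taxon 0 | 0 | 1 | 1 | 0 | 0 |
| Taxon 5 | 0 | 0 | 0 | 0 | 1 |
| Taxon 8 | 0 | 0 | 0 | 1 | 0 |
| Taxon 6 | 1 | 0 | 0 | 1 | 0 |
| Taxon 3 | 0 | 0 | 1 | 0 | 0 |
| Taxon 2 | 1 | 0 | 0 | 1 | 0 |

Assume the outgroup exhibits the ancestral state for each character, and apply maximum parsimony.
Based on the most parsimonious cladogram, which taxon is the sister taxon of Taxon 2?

Taxon 6

Character polarity is set by the outgroup: the derived state is whichever differs from the outgroup's state, so for C2, C3 the derived state is '0', and for the remaining characters it is '1'.
C1 (derived state '1') is shared by Taxon 2 and Taxon 6 — a synapomorphy uniting that clade.
C2 (derived state '0') is shared by all ingroup taxa — unites the whole ingroup.
C3: derived state '0' in Taxon 2, Taxon 5, Taxon 6, and Taxon 8 only — synapomorphy for {Taxon 2, Taxon 5, Taxon 6, Taxon 8}.
C4: derived state '1' in Taxon 2, Taxon 6, and Taxon 8 only — synapomorphy for {Taxon 2, Taxon 6, Taxon 8}.
C5: derived state '1' in Taxon 5 only — an autapomorphy, so it tells us nothing about relationships among taxa.
Most parsimonious ingroup topology: ((Taxon 5,(Taxon 8,(Taxon 6,Taxon 2))),Taxon 3).
Taxon 2 and Taxon 6 form a cherry on this tree, so they are sister taxa.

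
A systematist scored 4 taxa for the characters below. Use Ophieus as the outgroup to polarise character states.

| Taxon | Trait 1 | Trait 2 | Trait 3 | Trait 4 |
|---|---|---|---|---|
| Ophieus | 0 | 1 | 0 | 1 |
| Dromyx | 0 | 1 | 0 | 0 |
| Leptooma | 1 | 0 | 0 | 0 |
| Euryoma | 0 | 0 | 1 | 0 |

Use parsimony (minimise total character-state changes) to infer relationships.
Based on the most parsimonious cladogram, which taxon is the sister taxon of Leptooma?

Character polarity is set by the outgroup: the derived state is whichever differs from the outgroup's state, so for Trait 2, Trait 4 the derived state is '0', and for the remaining characters it is '1'.
Trait 1: derived state '1' in Leptooma only — an autapomorphy, so it tells us nothing about relationships among taxa.
Trait 2: derived state '0' in Euryoma and Leptooma only — synapomorphy for {Euryoma, Leptooma}.
Trait 3: derived state '1' in Euryoma only — an autapomorphy, so it tells us nothing about relationships among taxa.
Trait 4 (derived state '0') is shared by all ingroup taxa — unites the whole ingroup.
Most parsimonious ingroup topology: (Dromyx,(Leptooma,Euryoma)).
Leptooma and Euryoma form a cherry on this tree, so they are sister taxa.

Euryoma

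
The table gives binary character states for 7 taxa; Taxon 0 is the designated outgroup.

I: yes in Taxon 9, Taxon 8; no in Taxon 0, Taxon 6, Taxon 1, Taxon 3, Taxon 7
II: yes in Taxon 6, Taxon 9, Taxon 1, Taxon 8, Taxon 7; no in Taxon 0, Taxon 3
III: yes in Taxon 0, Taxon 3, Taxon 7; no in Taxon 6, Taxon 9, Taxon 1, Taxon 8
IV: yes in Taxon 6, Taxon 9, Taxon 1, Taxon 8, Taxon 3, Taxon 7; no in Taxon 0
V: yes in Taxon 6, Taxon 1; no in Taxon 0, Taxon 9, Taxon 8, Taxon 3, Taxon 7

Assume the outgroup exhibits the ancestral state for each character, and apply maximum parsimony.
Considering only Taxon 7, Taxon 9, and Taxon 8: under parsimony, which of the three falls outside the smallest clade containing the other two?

Character polarity is set by the outgroup: the derived state is whichever differs from the outgroup's state, so for III the derived state is 'no', and for the remaining characters it is 'yes'.
I (derived state 'yes') is shared by Taxon 8 and Taxon 9 — a synapomorphy uniting that clade.
II: derived state 'yes' in Taxon 1, Taxon 6, Taxon 7, Taxon 8, and Taxon 9 only — synapomorphy for {Taxon 1, Taxon 6, Taxon 7, Taxon 8, Taxon 9}.
III (derived state 'no') is shared by Taxon 1, Taxon 6, Taxon 8, and Taxon 9 — a synapomorphy uniting that clade.
All ingroup taxa share the derived state 'yes' for IV; it defines the ingroup but does not resolve relationships within it.
V (derived state 'yes') is shared by Taxon 1 and Taxon 6 — a synapomorphy uniting that clade.
Most parsimonious ingroup topology: ((((Taxon 6,Taxon 1),(Taxon 9,Taxon 8)),Taxon 7),Taxon 3).
Taxon 8 and Taxon 9 share a more recent common ancestor with each other than either does with Taxon 7, so Taxon 7 is the least closely related of the three.

Taxon 7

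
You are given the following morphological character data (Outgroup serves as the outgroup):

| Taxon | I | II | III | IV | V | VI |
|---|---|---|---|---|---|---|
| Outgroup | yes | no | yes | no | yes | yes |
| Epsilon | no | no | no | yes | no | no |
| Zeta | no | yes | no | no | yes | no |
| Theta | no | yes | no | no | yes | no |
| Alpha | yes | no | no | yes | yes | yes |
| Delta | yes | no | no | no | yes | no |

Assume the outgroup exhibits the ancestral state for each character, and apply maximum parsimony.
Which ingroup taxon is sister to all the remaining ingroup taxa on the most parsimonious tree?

Alpha

Character polarity is set by the outgroup: the derived state is whichever differs from the outgroup's state, so for I, III, V, VI the derived state is 'no', and for the remaining characters it is 'yes'.
I: derived state 'no' in Epsilon, Theta, and Zeta only — synapomorphy for {Epsilon, Theta, Zeta}.
II: derived state 'yes' in Theta and Zeta only — synapomorphy for {Theta, Zeta}.
III (derived state 'no') is shared by all ingroup taxa — unites the whole ingroup.
IV (state 'yes') occurs in Alpha and Epsilon but conflicts with the nesting implied by the other characters — most parsimoniously interpreted as homoplasy.
V (derived state 'no') is unique to Epsilon (autapomorphy; uninformative for grouping).
Only Delta, Epsilon, Theta, and Zeta show the derived state 'no' for VI, supporting them as a clade.
Most parsimonious ingroup topology: (((Epsilon,(Zeta,Theta)),Delta),Alpha).
Alpha is sister to the clade containing all other ingroup taxa, so it is the earliest-diverging (most basal) ingroup lineage.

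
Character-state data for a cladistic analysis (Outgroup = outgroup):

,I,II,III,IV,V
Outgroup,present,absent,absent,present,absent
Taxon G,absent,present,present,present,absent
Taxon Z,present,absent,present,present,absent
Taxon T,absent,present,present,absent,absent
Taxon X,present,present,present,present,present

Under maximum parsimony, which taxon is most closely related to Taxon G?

Character polarity is set by the outgroup: the derived state is whichever differs from the outgroup's state, so for I, IV the derived state is 'absent', and for the remaining characters it is 'present'.
I: derived state 'absent' in Taxon G and Taxon T only — synapomorphy for {Taxon G, Taxon T}.
II (derived state 'present') is shared by Taxon G, Taxon T, and Taxon X — a synapomorphy uniting that clade.
All ingroup taxa share the derived state 'present' for III; it defines the ingroup but does not resolve relationships within it.
IV: derived state 'absent' in Taxon T only — an autapomorphy, so it tells us nothing about relationships among taxa.
V: derived state 'present' in Taxon X only — an autapomorphy, so it tells us nothing about relationships among taxa.
Most parsimonious ingroup topology: (((Taxon G,Taxon T),Taxon X),Taxon Z).
Taxon G and Taxon T form a cherry on this tree, so they are sister taxa.

Taxon T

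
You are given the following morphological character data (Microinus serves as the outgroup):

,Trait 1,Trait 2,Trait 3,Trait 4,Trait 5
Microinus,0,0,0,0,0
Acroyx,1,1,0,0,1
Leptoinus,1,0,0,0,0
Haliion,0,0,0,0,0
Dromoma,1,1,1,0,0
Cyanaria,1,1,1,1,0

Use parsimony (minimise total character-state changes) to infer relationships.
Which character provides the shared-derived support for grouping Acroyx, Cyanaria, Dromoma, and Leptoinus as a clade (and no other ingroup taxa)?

The outgroup has state '0' for every character, so '1' is the derived state throughout.
Trait 1 (derived state '1') is shared by Acroyx, Cyanaria, Dromoma, and Leptoinus — a synapomorphy uniting that clade.
Trait 2: derived state '1' in Acroyx, Cyanaria, and Dromoma only — synapomorphy for {Acroyx, Cyanaria, Dromoma}.
Trait 3: derived state '1' in Cyanaria and Dromoma only — synapomorphy for {Cyanaria, Dromoma}.
Trait 4 (derived state '1') is unique to Cyanaria (autapomorphy; uninformative for grouping).
Trait 5: derived state '1' in Acroyx only — an autapomorphy, so it tells us nothing about relationships among taxa.
Most parsimonious ingroup topology: (((Acroyx,(Dromoma,Cyanaria)),Leptoinus),Haliion).
The clade {Acroyx, Cyanaria, Dromoma, Leptoinus} is supported by Trait 1: its derived state '1' occurs in exactly those taxa and in no other taxon (including the outgroup).

Trait 1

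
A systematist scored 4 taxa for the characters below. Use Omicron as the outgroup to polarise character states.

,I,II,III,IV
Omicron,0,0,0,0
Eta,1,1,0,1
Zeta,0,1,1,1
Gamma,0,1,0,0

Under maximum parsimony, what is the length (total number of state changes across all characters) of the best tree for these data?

The outgroup has state '0' for every character, so '1' is the derived state throughout.
I (derived state '1') is unique to Eta (autapomorphy; uninformative for grouping).
II (derived state '1') is shared by all ingroup taxa — unites the whole ingroup.
III: derived state '1' in Zeta only — an autapomorphy, so it tells us nothing about relationships among taxa.
Only Eta and Zeta show the derived state '1' for IV, supporting them as a clade.
Most parsimonious ingroup topology: ((Eta,Zeta),Gamma).
Changes per character on this tree: I: 1; II: 1; III: 1; IV: 1.
Total = 4.

4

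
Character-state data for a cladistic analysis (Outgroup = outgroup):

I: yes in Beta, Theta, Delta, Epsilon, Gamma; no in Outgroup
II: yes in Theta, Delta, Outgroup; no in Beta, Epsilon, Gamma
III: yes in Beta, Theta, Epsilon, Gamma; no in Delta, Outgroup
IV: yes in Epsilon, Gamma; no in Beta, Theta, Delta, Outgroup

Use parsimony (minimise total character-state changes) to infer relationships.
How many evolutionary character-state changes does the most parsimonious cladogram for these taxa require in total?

4

Character polarity is set by the outgroup: the derived state is whichever differs from the outgroup's state, so for II the derived state is 'no', and for the remaining characters it is 'yes'.
I (derived state 'yes') is shared by all ingroup taxa — unites the whole ingroup.
II (derived state 'no') is shared by Beta, Epsilon, and Gamma — a synapomorphy uniting that clade.
III: derived state 'yes' in Beta, Epsilon, Gamma, and Theta only — synapomorphy for {Beta, Epsilon, Gamma, Theta}.
IV (derived state 'yes') is shared by Epsilon and Gamma — a synapomorphy uniting that clade.
Most parsimonious ingroup topology: (Delta,(((Epsilon,Gamma),Beta),Theta)).
Changes per character on this tree: I: 1; II: 1; III: 1; IV: 1.
Total = 4.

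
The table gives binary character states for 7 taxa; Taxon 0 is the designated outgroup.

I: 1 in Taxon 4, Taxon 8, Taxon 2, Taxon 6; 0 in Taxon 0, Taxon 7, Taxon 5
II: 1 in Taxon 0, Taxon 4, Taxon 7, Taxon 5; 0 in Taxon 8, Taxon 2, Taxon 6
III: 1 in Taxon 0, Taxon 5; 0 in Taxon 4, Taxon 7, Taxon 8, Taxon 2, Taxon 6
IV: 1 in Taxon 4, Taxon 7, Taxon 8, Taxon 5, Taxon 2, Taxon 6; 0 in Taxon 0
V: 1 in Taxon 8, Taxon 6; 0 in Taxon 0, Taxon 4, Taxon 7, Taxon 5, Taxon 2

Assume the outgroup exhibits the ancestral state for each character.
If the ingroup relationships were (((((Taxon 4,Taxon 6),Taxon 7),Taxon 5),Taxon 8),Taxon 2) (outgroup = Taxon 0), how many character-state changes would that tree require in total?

11

Map each character onto (((((Taxon 4,Taxon 6),Taxon 7),Taxon 5),Taxon 8),Taxon 2) (rooted by Taxon 0) and count the minimum state changes it requires (Fitch parsimony):
I: 3; II: 3; III: 2; IV: 1; V: 2.
Total tree length = 11.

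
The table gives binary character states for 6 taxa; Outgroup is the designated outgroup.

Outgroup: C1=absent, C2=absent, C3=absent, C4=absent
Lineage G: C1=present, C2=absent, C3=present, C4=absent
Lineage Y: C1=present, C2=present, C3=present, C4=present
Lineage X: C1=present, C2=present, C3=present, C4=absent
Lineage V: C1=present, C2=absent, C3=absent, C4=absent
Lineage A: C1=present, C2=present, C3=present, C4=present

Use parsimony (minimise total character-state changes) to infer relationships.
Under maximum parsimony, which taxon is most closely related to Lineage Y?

Lineage A

The outgroup has state 'absent' for every character, so 'present' is the derived state throughout.
All ingroup taxa share the derived state 'present' for C1; it defines the ingroup but does not resolve relationships within it.
C2 (derived state 'present') is shared by Lineage A, Lineage X, and Lineage Y — a synapomorphy uniting that clade.
Only Lineage A, Lineage G, Lineage X, and Lineage Y show the derived state 'present' for C3, supporting them as a clade.
C4 (derived state 'present') is shared by Lineage A and Lineage Y — a synapomorphy uniting that clade.
Most parsimonious ingroup topology: ((Lineage G,((Lineage Y,Lineage A),Lineage X)),Lineage V).
Lineage Y and Lineage A form a cherry on this tree, so they are sister taxa.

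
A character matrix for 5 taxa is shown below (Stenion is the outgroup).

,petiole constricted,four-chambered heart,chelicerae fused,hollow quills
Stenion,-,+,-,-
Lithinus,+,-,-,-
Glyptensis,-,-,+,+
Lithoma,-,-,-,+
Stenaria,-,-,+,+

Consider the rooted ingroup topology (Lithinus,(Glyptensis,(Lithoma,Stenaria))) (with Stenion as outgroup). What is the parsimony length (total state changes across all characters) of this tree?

Map each character onto (Lithinus,(Glyptensis,(Lithoma,Stenaria))) (rooted by Stenion) and count the minimum state changes it requires (Fitch parsimony):
petiole constricted: 1; four-chambered heart: 1; chelicerae fused: 2; hollow quills: 1.
Total tree length = 5.

5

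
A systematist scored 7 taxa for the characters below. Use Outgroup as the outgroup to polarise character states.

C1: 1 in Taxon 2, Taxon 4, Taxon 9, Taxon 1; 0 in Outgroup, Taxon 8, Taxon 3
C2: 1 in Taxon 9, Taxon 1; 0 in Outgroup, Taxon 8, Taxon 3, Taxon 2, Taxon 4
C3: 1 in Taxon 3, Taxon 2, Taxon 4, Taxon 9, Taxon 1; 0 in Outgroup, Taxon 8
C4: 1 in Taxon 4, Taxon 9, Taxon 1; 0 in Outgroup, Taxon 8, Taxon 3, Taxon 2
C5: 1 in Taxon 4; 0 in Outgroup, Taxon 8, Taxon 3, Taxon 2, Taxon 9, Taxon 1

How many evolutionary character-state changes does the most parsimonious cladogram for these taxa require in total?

The outgroup has state '0' for every character, so '1' is the derived state throughout.
Only Taxon 1, Taxon 2, Taxon 4, and Taxon 9 show the derived state '1' for C1, supporting them as a clade.
C2 (derived state '1') is shared by Taxon 1 and Taxon 9 — a synapomorphy uniting that clade.
C3: derived state '1' in Taxon 1, Taxon 2, Taxon 3, Taxon 4, and Taxon 9 only — synapomorphy for {Taxon 1, Taxon 2, Taxon 3, Taxon 4, Taxon 9}.
C4: derived state '1' in Taxon 1, Taxon 4, and Taxon 9 only — synapomorphy for {Taxon 1, Taxon 4, Taxon 9}.
C5: derived state '1' in Taxon 4 only — an autapomorphy, so it tells us nothing about relationships among taxa.
Most parsimonious ingroup topology: (Taxon 8,(Taxon 3,(Taxon 2,(Taxon 4,(Taxon 9,Taxon 1))))).
Changes per character on this tree: C1: 1; C2: 1; C3: 1; C4: 1; C5: 1.
Total = 5.

5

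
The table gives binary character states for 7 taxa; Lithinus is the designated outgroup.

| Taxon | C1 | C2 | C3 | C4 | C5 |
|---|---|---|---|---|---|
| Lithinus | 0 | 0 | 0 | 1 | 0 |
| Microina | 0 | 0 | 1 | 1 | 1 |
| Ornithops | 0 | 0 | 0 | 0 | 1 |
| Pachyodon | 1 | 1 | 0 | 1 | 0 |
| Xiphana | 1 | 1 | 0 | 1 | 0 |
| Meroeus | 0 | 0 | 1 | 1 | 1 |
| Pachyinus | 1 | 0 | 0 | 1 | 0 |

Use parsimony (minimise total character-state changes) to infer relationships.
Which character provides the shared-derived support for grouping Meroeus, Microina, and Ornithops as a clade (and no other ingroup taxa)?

C5

Character polarity is set by the outgroup: the derived state is whichever differs from the outgroup's state, so for C4 the derived state is '0', and for the remaining characters it is '1'.
C1 (derived state '1') is shared by Pachyinus, Pachyodon, and Xiphana — a synapomorphy uniting that clade.
C2: derived state '1' in Pachyodon and Xiphana only — synapomorphy for {Pachyodon, Xiphana}.
Only Meroeus and Microina show the derived state '1' for C3, supporting them as a clade.
C4: derived state '0' in Ornithops only — an autapomorphy, so it tells us nothing about relationships among taxa.
C5: derived state '1' in Meroeus, Microina, and Ornithops only — synapomorphy for {Meroeus, Microina, Ornithops}.
Most parsimonious ingroup topology: (((Microina,Meroeus),Ornithops),((Pachyodon,Xiphana),Pachyinus)).
The clade {Meroeus, Microina, Ornithops} is supported by C5: its derived state '1' occurs in exactly those taxa and in no other taxon (including the outgroup).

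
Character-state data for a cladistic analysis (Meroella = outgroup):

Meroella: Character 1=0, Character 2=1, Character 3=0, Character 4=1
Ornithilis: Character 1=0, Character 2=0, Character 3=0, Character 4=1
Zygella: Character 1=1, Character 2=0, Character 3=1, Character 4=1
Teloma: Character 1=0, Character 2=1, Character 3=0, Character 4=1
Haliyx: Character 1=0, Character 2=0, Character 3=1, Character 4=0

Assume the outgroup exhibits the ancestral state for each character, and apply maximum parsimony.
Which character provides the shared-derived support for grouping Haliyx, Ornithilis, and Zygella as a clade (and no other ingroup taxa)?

Character polarity is set by the outgroup: the derived state is whichever differs from the outgroup's state, so for Character 2, Character 4 the derived state is '0', and for the remaining characters it is '1'.
Character 1: derived state '1' in Zygella only — an autapomorphy, so it tells us nothing about relationships among taxa.
Character 2: derived state '0' in Haliyx, Ornithilis, and Zygella only — synapomorphy for {Haliyx, Ornithilis, Zygella}.
Character 3 (derived state '1') is shared by Haliyx and Zygella — a synapomorphy uniting that clade.
Character 4: derived state '0' in Haliyx only — an autapomorphy, so it tells us nothing about relationships among taxa.
Most parsimonious ingroup topology: ((Ornithilis,(Zygella,Haliyx)),Teloma).
The clade {Haliyx, Ornithilis, Zygella} is supported by Character 2: its derived state '0' occurs in exactly those taxa and in no other taxon (including the outgroup).

Character 2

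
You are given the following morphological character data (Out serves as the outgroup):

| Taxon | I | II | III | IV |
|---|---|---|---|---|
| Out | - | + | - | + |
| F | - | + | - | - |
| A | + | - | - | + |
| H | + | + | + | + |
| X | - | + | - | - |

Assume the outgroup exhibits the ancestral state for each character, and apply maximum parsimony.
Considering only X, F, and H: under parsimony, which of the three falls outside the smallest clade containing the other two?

Character polarity is set by the outgroup: the derived state is whichever differs from the outgroup's state, so for II, IV the derived state is '-', and for the remaining characters it is '+'.
Only A and H show the derived state '+' for I, supporting them as a clade.
II: derived state '-' in A only — an autapomorphy, so it tells us nothing about relationships among taxa.
III: derived state '+' in H only — an autapomorphy, so it tells us nothing about relationships among taxa.
IV (derived state '-') is shared by F and X — a synapomorphy uniting that clade.
Most parsimonious ingroup topology: ((F,X),(A,H)).
X and F share a more recent common ancestor with each other than either does with H, so H is the least closely related of the three.

H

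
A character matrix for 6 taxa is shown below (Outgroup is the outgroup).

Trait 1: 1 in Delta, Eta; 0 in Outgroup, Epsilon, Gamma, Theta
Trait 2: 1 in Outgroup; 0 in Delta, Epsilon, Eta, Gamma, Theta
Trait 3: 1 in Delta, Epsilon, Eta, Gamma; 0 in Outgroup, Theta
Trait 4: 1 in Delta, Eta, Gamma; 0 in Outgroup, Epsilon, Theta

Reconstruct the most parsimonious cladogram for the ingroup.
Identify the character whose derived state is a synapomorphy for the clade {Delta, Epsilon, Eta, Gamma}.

Trait 3

Character polarity is set by the outgroup: the derived state is whichever differs from the outgroup's state, so for Trait 2 the derived state is '0', and for the remaining characters it is '1'.
Only Delta and Eta show the derived state '1' for Trait 1, supporting them as a clade.
All ingroup taxa share the derived state '0' for Trait 2; it defines the ingroup but does not resolve relationships within it.
Trait 3: derived state '1' in Delta, Epsilon, Eta, and Gamma only — synapomorphy for {Delta, Epsilon, Eta, Gamma}.
Trait 4 (derived state '1') is shared by Delta, Eta, and Gamma — a synapomorphy uniting that clade.
Most parsimonious ingroup topology: ((((Delta,Eta),Gamma),Epsilon),Theta).
The clade {Delta, Epsilon, Eta, Gamma} is supported by Trait 3: its derived state '1' occurs in exactly those taxa and in no other taxon (including the outgroup).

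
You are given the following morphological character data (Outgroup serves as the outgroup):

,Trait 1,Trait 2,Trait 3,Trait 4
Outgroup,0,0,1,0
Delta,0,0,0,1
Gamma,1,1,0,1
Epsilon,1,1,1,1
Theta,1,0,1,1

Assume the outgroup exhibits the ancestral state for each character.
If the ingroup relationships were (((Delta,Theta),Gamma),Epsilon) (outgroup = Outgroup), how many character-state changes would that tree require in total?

Map each character onto (((Delta,Theta),Gamma),Epsilon) (rooted by Outgroup) and count the minimum state changes it requires (Fitch parsimony):
Trait 1: 2; Trait 2: 2; Trait 3: 2; Trait 4: 1.
Total tree length = 7.

7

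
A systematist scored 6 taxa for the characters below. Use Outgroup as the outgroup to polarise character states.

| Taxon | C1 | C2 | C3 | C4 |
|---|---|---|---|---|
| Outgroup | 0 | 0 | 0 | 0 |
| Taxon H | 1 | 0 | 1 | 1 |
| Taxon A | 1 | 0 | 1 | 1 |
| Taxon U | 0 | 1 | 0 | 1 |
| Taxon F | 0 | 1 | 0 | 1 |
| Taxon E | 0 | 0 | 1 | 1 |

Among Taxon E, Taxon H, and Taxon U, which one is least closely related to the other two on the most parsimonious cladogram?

Taxon U

The outgroup has state '0' for every character, so '1' is the derived state throughout.
C1 (derived state '1') is shared by Taxon A and Taxon H — a synapomorphy uniting that clade.
Only Taxon F and Taxon U show the derived state '1' for C2, supporting them as a clade.
Only Taxon A, Taxon E, and Taxon H show the derived state '1' for C3, supporting them as a clade.
C4 (derived state '1') is shared by all ingroup taxa — unites the whole ingroup.
Most parsimonious ingroup topology: (((Taxon H,Taxon A),Taxon E),(Taxon U,Taxon F)).
Taxon H and Taxon E share a more recent common ancestor with each other than either does with Taxon U, so Taxon U is the least closely related of the three.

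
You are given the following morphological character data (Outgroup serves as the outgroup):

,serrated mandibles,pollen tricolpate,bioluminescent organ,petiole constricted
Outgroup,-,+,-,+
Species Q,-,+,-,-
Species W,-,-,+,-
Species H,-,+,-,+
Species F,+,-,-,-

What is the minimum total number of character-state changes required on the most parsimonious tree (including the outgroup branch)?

4

Character polarity is set by the outgroup: the derived state is whichever differs from the outgroup's state, so for pollen tricolpate, petiole constricted the derived state is '-', and for the remaining characters it is '+'.
serrated mandibles (derived state '+') is unique to Species F (autapomorphy; uninformative for grouping).
Only Species F and Species W show the derived state '-' for pollen tricolpate, supporting them as a clade.
bioluminescent organ: derived state '+' in Species W only — an autapomorphy, so it tells us nothing about relationships among taxa.
petiole constricted: derived state '-' in Species F, Species Q, and Species W only — synapomorphy for {Species F, Species Q, Species W}.
Most parsimonious ingroup topology: ((Species Q,(Species W,Species F)),Species H).
Changes per character on this tree: serrated mandibles: 1; pollen tricolpate: 1; bioluminescent organ: 1; petiole constricted: 1.
Total = 4.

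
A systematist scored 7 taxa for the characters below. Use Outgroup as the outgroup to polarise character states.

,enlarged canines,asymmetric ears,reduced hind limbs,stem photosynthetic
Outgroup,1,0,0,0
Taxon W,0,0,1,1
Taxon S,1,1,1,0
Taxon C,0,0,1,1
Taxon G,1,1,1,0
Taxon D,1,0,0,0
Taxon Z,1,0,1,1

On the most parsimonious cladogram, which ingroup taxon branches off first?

Character polarity is set by the outgroup: the derived state is whichever differs from the outgroup's state, so for enlarged canines the derived state is '0', and for the remaining characters it is '1'.
enlarged canines: derived state '0' in Taxon C and Taxon W only — synapomorphy for {Taxon C, Taxon W}.
asymmetric ears (derived state '1') is shared by Taxon G and Taxon S — a synapomorphy uniting that clade.
reduced hind limbs (derived state '1') is shared by Taxon C, Taxon G, Taxon S, Taxon W, and Taxon Z — a synapomorphy uniting that clade.
stem photosynthetic: derived state '1' in Taxon C, Taxon W, and Taxon Z only — synapomorphy for {Taxon C, Taxon W, Taxon Z}.
Most parsimonious ingroup topology: ((((Taxon W,Taxon C),Taxon Z),(Taxon S,Taxon G)),Taxon D).
Taxon D is sister to the clade containing all other ingroup taxa, so it is the earliest-diverging (most basal) ingroup lineage.

Taxon D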